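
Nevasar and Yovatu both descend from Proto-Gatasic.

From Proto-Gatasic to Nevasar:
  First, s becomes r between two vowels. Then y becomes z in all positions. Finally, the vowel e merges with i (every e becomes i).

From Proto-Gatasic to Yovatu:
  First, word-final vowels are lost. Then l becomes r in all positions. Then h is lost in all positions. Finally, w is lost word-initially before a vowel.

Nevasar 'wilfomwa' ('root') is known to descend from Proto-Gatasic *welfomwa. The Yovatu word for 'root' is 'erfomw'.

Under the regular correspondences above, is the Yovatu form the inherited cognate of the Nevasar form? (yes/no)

Derive the expected Yovatu reflex of *welfomwa:
Yovatu: *welfomwa > welfomw > werfomw > erfomw  (by apocope, unconditioned shift, glide loss)
Yovatu 'erfomw' matches the regular reflex exactly, so the pair is cognate.

yes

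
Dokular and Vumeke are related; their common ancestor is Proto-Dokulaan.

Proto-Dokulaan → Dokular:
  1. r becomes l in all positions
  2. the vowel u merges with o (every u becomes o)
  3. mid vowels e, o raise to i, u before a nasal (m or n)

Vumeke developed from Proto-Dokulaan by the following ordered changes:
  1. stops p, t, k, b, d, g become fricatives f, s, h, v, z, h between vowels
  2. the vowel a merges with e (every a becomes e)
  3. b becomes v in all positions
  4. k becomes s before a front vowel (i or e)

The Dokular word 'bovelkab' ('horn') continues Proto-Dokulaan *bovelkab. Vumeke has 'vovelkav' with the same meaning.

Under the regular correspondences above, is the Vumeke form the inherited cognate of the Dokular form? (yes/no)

no

Derive the expected Vumeke reflex of *bovelkab:
Vumeke: start from *bovelkab.
  rule 1: no change — bovelkab
  rule 2 (vowel merger): bovelkab → bovelkeb
  rule 3 (unconditioned shift): bovelkeb → vovelkev
  rule 4 (palatalisation): vovelkev → vovelsev
  ⇒ Vumeke vovelsev
The regular Vumeke reflex would be 'vovelsev', but the attested form is 'vovelkav'. The correspondence is irregular, so they are not cognates (the Vumeke form has a different source).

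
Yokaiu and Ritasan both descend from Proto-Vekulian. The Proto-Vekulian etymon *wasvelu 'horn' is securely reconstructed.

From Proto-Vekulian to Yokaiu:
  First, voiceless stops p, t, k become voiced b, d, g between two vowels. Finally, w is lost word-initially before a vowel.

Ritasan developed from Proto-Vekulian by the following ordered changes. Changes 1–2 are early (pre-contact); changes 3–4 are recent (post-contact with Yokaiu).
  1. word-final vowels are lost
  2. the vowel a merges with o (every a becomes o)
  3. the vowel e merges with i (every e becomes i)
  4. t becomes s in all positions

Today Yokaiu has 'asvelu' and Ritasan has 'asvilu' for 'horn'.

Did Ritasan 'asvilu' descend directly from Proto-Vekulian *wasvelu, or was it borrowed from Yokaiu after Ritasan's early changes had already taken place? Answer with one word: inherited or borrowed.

borrowed

If inherited, *wasvelu would pass through all of Ritasan's changes:
Ritasan: start from *wasvelu.
  rule 1 (apocope): wasvelu → wasvel
  rule 2 (vowel merger): wasvel → wosvel
  rule 3 (vowel merger): wosvel → wosvil
  rule 4: no change — wosvil
  ⇒ Ritasan wosvil
If borrowed from Yokaiu 'asvelu' after the early changes, it would undergo only the recent ones:
  rule 3 (vowel merger): asvelu → asvilu
  rule 4 (unconditioned shift): no change (asvilu)
  ⇒ as a loan: asvilu
Ritasan 'asvilu' matches the loan outcome 'asvilu', not the inherited 'wosvil' — it skipped the early Ritasan changes, so it was borrowed from Yokaiu.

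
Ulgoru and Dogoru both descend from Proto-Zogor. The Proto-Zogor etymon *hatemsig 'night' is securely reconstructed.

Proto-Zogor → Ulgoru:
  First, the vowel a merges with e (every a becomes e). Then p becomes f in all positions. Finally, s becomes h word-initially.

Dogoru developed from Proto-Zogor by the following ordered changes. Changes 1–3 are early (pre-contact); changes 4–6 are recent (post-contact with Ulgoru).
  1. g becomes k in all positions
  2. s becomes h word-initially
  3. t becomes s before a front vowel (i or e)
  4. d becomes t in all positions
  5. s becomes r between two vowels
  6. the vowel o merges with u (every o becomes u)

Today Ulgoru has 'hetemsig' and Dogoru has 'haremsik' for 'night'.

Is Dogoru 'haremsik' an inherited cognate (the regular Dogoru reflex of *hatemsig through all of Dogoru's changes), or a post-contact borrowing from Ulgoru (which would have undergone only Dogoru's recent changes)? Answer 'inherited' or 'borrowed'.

If inherited, *hatemsig would pass through all of Dogoru's changes:
Dogoru: *hatemsig
  hatemsig → hatemsik   [unconditioned shift]
  hatemsik (rule 2 does not apply)
  hatemsik → hasemsik   [palatalisation]
  hasemsik (rule 4 does not apply)
  hasemsik → haremsik   [rhotacism]
  haremsik (rule 6 does not apply)
  giving Dogoru haremsik.
If borrowed from Ulgoru 'hetemsig' after the early changes, it would undergo only the recent ones:
  rule 4 (unconditioned shift): no change (hetemsig)
  rule 5 (rhotacism): no change (hetemsig)
  rule 6 (vowel merger): no change (hetemsig)
  ⇒ as a loan: hetemsig
Dogoru 'haremsik' matches the inherited outcome exactly, so it is an inherited cognate, not a loan.

inherited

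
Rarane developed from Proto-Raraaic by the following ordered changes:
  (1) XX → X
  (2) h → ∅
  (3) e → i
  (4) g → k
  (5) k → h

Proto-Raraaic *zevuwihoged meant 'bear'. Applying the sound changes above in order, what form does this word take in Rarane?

zivuwiohid

Rarane: *zevuwihoged > zevuwioged > zivuwiogid > zivuwiokid > zivuwiohid  (by h-loss, vowel merger, unconditioned shift, unconditioned shift)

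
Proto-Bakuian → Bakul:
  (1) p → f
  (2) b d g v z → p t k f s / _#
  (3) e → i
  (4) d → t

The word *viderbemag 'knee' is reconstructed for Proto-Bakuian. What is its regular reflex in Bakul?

vitirbimak

Bakul: *viderbemag > viderbemak > vidirbimak > vitirbimak  (by final devoicing, vowel merger, unconditioned shift)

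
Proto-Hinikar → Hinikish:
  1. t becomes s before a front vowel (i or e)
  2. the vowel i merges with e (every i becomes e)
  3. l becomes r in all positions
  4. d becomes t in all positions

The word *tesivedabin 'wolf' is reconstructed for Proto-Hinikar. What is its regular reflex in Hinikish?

sesevetaben

Hinikish: *tesivedabin > sesivedabin > sesevedaben > sesevetaben  (by palatalisation, vowel merger, unconditioned shift)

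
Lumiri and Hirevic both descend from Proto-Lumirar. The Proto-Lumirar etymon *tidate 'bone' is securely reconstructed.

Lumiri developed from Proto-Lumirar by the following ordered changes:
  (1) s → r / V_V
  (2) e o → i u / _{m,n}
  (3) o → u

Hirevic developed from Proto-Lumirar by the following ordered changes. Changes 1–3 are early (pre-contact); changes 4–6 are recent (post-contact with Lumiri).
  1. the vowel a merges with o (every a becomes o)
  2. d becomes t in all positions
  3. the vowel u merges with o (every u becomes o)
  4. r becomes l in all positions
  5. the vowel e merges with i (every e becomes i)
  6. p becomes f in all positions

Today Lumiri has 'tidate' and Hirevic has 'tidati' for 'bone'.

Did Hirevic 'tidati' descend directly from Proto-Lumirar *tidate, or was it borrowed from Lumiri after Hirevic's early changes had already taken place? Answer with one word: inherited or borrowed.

borrowed

If inherited, *tidate would pass through all of Hirevic's changes:
Hirevic: *tidate
  tidate → tidote   [vowel merger]
  tidote → titote   [unconditioned shift]
  titote (rule 3 does not apply)
  titote (rule 4 does not apply)
  titote → titoti   [vowel merger]
  titoti (rule 6 does not apply)
  giving Hirevic titoti.
If borrowed from Lumiri 'tidate' after the early changes, it would undergo only the recent ones:
  rule 4 (unconditioned shift): no change (tidate)
  rule 5 (vowel merger): tidate → tidati
  rule 6 (unconditioned shift): no change (tidati)
  ⇒ as a loan: tidati
Hirevic 'tidati' matches the loan outcome 'tidati', not the inherited 'titoti' — it skipped the early Hirevic changes, so it was borrowed from Lumiri.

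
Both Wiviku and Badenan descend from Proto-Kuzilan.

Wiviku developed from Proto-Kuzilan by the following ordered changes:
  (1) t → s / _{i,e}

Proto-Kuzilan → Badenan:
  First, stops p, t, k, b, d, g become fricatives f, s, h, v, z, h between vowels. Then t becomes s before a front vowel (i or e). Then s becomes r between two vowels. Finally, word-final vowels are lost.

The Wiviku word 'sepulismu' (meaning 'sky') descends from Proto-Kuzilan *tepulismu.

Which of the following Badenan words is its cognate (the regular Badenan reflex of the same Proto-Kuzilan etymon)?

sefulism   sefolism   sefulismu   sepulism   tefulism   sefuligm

sefulism

Badenan: *tepulismu
  tepulismu → tefulismu   [intervocalic lenition]
  tefulismu → sefulismu   [palatalisation]
  sefulismu (rule 3 does not apply)
  sefulismu → sefulism   [apocope]
  giving Badenan sefulism.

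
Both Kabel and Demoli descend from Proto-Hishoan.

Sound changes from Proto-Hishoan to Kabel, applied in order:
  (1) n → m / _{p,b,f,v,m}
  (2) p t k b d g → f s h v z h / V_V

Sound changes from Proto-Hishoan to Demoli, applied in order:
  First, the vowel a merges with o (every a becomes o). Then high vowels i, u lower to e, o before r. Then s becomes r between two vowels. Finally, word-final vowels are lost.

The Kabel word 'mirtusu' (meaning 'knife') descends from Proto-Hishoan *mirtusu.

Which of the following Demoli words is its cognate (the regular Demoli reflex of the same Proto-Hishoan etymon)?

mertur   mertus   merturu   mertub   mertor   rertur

mertur

Demoli: start from *mirtusu.
  rule 1: no change — mirtusu
  rule 2 (pre-rhotic lowering): mirtusu → mertusu
  rule 3 (rhotacism): mertusu → merturu
  rule 4 (apocope): merturu → mertur
  ⇒ Demoli mertur
The other candidates each miss or misapply at least one Demoli change.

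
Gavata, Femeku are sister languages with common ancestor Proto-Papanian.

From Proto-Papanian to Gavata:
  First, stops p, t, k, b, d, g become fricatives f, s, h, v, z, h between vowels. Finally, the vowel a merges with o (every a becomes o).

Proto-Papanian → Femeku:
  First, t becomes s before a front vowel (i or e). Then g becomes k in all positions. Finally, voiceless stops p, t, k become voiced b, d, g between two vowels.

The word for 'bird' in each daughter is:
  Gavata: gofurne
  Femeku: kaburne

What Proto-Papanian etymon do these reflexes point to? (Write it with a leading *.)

Position 2: Gavata has o, Femeku has a. Femeku preserves a here (none of its changes turn any other segment into a), so the proto-segment is *a.
Position 3: Gavata has f, Femeku has b. Taking the neighbouring segments as reconstructed: Gavata f could go back to *p or *f; Femeku b could go back to *p or *b — the one source consistent with every daughter is *p.
This points to *gapurne. Verify forward in each daughter:
Gavata: *gapurne > gafurne > gofurne  (by intervocalic lenition, vowel merger)
Femeku: *gapurne > kapurne > kaburne  (by unconditioned shift, intervocalic voicing)
*gapurne is the unique common source.

*gapurne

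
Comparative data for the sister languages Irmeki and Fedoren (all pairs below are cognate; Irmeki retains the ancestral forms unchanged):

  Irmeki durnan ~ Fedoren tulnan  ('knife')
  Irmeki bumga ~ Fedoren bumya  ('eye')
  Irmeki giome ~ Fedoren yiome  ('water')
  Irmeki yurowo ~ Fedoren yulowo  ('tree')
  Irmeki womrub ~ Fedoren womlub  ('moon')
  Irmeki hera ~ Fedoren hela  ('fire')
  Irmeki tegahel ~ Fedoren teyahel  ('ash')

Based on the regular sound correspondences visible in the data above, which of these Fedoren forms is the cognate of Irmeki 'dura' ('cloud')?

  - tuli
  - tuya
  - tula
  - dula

tula

durnan ~ tulnan — Irmeki d corresponds to Fedoren t word-initially before a back vowel.
hera ~ hela — Irmeki r corresponds to Fedoren l between vowels (before a back vowel).
Applying these to Irmeki 'dura':
  dura → tura   (d→t word-initially before a back vowel)
  tura → tula   (r→l between vowels (before a back vowel))
So the Fedoren cognate is 'tula'.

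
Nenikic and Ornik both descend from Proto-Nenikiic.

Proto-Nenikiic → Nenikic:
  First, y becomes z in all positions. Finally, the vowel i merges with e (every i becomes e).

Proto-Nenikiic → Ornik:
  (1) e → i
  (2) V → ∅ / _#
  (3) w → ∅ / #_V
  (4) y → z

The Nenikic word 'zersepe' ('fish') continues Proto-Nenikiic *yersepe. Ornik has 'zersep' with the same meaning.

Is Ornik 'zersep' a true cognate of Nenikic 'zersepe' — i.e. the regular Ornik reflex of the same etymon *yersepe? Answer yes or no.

no

Derive the expected Ornik reflex of *yersepe:
Ornik: *yersepe > yirsipi > yirsip > zirsip  (by vowel merger, apocope, unconditioned shift)
The regular Ornik reflex would be 'zirsip', but the attested form is 'zersep'. The correspondence is irregular, so they are not cognates (the Ornik form has a different source).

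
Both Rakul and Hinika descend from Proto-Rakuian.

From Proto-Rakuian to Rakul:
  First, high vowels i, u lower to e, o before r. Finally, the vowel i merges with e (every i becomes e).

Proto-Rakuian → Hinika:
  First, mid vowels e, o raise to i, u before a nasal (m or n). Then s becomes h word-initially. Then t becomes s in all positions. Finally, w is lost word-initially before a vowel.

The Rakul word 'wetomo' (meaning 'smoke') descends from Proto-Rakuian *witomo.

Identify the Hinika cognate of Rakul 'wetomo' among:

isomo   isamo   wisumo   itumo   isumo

isumo

Hinika: *witomo
  witomo → witumo   [pre-nasal raising]
  witumo (rule 2 does not apply)
  witumo → wisumo   [unconditioned shift]
  wisumo → isumo   [glide loss]
  giving Hinika isumo.
Only 'isumo' matches the regular Hinika development of *witomo.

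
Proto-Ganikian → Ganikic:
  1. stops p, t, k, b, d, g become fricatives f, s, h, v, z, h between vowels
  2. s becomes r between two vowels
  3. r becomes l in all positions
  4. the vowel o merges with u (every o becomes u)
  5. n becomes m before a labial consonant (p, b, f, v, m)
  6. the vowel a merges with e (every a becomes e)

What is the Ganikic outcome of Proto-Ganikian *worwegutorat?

wulwehululet

Ganikic: *worwegutorat
  worwegutorat → worwehusorat   [intervocalic lenition]
  worwehusorat → worwehurorat   [rhotacism]
  worwehurorat → wolwehulolat   [unconditioned shift]
  wolwehulolat → wulwehululat   [vowel merger]
  wulwehululat (rule 5 does not apply)
  wulwehululat → wulwehululet   [vowel merger]
  giving Ganikic wulwehululet.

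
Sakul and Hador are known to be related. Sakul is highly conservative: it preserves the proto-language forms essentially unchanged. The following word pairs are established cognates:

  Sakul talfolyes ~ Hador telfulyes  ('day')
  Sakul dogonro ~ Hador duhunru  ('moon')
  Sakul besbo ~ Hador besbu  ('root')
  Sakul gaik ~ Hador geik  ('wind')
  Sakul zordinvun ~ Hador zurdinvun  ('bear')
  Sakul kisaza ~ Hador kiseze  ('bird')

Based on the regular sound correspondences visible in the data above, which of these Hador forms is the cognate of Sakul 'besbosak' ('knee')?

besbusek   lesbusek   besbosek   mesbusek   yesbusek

besbusek

talfolyes ~ telfulyes, dogonro ~ duhunru — Sakul o corresponds to Hador u after a consonant, before a consonant other than r, m, n, p, b, f, v.
talfolyes ~ telfulyes, kisaza ~ kiseze — Sakul a corresponds to Hador e after a consonant, before a consonant other than r, m, n, p, b, f, v.
Applying these to Sakul 'besbosak':
  besbosak → besbusak   (o→u after a consonant, before a consonant other than r, m, n, p, b, f, v)
  besbusak → besbusek   (a→e after a consonant, before a consonant other than r, m, n, p, b, f, v)
So the Hador cognate is 'besbusek'.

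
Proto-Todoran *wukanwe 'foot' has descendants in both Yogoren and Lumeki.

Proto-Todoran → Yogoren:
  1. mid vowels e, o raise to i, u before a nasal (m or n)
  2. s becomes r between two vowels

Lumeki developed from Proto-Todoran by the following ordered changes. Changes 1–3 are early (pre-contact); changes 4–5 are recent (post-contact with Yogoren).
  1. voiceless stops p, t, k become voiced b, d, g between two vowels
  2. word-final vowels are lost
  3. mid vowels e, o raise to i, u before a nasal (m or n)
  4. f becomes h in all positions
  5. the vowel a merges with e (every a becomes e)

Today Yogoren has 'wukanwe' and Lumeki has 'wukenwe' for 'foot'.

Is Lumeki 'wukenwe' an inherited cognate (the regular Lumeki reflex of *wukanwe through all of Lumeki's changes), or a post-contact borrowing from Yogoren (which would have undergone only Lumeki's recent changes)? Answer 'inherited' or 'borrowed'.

borrowed

If inherited, *wukanwe would pass through all of Lumeki's changes:
Lumeki: *wukanwe
  wukanwe → wuganwe   [intervocalic voicing]
  wuganwe → wuganw   [apocope]
  wuganw (rule 3 does not apply)
  wuganw (rule 4 does not apply)
  wuganw → wugenw   [vowel merger]
  giving Lumeki wugenw.
If borrowed from Yogoren 'wukanwe' after the early changes, it would undergo only the recent ones:
  rule 4 (unconditioned shift): no change (wukanwe)
  rule 5 (vowel merger): wukanwe → wukenwe
  ⇒ as a loan: wukenwe
Lumeki 'wukenwe' matches the loan outcome 'wukenwe', not the inherited 'wugenw' — it skipped the early Lumeki changes, so it was borrowed from Yogoren.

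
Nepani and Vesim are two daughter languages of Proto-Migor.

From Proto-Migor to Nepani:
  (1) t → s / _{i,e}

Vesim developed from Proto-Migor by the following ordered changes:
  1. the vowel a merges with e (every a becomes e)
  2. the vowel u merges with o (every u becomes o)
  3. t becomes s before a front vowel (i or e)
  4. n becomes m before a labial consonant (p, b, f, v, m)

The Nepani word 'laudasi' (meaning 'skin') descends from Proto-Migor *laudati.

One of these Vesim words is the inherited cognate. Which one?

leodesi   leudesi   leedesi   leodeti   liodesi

leodesi

Vesim: *laudati
  laudati → leudeti   [vowel merger]
  leudeti → leodeti   [vowel merger]
  leodeti → leodesi   [palatalisation]
  leodesi (rule 4 does not apply)
  giving Vesim leodesi.
Among the options, 'leodesi' alone shows every Vesim change applied in order.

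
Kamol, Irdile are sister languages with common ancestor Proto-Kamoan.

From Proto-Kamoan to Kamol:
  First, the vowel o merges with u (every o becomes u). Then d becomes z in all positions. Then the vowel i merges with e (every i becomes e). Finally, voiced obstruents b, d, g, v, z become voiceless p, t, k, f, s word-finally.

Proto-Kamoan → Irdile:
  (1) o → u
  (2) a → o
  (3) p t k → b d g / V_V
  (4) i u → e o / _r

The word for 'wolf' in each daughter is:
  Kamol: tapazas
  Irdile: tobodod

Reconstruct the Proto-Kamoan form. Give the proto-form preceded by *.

*tapadad

Position 2: Kamol has a, Irdile has o. Kamol preserves a here (none of its changes turn any other segment into a), so the proto-segment is *a.
Position 6: Kamol has a, Irdile has o. Kamol preserves a here (none of its changes turn any other segment into a), so the proto-segment is *a.
Position 4: Kamol has a, Irdile has o. Kamol preserves a here (none of its changes turn any other segment into a), so the proto-segment is *a.
This points to *tapadad. Verify forward in each daughter:
Kamol: *tapadad
  tapadad (rule 1 does not apply)
  tapadad → tapazaz   [unconditioned shift]
  tapazaz (rule 3 does not apply)
  tapazaz → tapazas   [final devoicing]
  giving Kamol tapazas.
Irdile: *tapadad > topodod > tobodod  (by vowel merger, intervocalic voicing)
Only *tapadad yields all of Kamol tapazas, Irdile tobodod.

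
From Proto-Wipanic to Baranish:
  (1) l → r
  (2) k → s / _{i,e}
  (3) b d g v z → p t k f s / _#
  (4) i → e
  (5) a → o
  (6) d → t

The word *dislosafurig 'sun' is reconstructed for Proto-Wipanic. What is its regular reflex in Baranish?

Baranish: start from *dislosafurig.
  rule 1 (unconditioned shift): dislosafurig → disrosafurig
  rule 2: no change — disrosafurig
  rule 3 (final devoicing): disrosafurig → disrosafurik
  rule 4 (vowel merger): disrosafurik → desrosafurek
  rule 5 (vowel merger): desrosafurek → desrosofurek
  rule 6 (unconditioned shift): desrosofurek → tesrosofurek
  ⇒ Baranish tesrosofurek

tesrosofurek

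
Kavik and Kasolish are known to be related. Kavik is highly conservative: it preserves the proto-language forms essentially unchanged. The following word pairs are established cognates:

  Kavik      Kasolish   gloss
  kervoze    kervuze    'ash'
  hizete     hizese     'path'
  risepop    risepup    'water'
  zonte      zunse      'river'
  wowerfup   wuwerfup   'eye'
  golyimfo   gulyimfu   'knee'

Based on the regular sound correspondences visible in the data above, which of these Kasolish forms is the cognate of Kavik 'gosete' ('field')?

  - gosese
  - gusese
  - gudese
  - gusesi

kervoze ~ kervuze, wowerfup ~ wuwerfup — Kavik o corresponds to Kasolish u after a consonant, before a consonant other than r, m, n, p, b, f, v.
hizete ~ hizese — Kavik t corresponds to Kasolish s between vowels (before a front vowel).
Applying these to Kavik 'gosete':
  gosete → gusete   (o→u after a consonant, before a consonant other than r, m, n, p, b, f, v)
  gusete → gusese   (t→s between vowels (before a front vowel))
So the Kasolish cognate is 'gusese'.

gusese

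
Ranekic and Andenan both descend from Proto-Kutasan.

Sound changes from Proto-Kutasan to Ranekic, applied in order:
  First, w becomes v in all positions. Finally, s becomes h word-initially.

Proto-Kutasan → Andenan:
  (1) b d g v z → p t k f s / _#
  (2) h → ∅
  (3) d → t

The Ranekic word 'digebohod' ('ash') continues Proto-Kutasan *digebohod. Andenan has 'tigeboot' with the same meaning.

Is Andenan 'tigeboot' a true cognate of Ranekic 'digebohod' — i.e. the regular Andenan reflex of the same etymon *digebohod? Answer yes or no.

Derive the expected Andenan reflex of *digebohod:
Andenan: start from *digebohod.
  rule 1 (final devoicing): digebohod → digebohot
  rule 2 (h-loss): digebohot → digeboot
  rule 3 (unconditioned shift): digeboot → tigeboot
  ⇒ Andenan tigeboot
Andenan 'tigeboot' matches the regular reflex exactly, so the pair is cognate.

yes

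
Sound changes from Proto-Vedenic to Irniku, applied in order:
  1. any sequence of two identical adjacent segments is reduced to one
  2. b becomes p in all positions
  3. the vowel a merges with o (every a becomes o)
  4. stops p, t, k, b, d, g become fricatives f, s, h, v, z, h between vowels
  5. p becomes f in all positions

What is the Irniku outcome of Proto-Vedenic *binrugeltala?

finruheltolo

Irniku: start from *binrugeltala.
  rule 1: no change — binrugeltala
  rule 2 (unconditioned shift): binrugeltala → pinrugeltala
  rule 3 (vowel merger): pinrugeltala → pinrugeltolo
  rule 4 (intervocalic lenition): pinrugeltolo → pinruheltolo
  rule 5 (unconditioned shift): pinruheltolo → finruheltolo
  ⇒ Irniku finruheltolo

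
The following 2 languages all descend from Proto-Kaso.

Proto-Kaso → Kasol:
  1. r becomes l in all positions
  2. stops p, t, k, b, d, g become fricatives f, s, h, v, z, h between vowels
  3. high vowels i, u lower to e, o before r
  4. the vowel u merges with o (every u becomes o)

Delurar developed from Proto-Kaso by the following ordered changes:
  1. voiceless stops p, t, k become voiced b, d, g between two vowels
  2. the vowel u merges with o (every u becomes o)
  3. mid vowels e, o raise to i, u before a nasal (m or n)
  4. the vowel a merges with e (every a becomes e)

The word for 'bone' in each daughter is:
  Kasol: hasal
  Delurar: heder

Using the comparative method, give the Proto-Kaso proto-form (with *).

Position 4: Kasol has a, Delurar has e. Kasol preserves a here (none of its changes turn any other segment into a), so the proto-segment is *a.
Position 3: Kasol has s, Delurar has d. Taking the neighbouring segments as reconstructed: Kasol s could go back to *t or *s; Delurar d could go back to *t or *d — the one source consistent with every daughter is *t.
Position 2: Kasol has a, Delurar has e. Kasol preserves a here (none of its changes turn any other segment into a), so the proto-segment is *a.
Verify the candidate proto-form against each daughter:
Kasol: start from *hatar.
  rule 1 (unconditioned shift): hatar → hatal
  rule 2 (intervocalic lenition): hatal → hasal
  rule 3: no change — hasal
  rule 4: no change — hasal
  ⇒ Kasol hasal
Delurar: *hatar > hadar > heder  (by intervocalic voicing, vowel merger)
*hatar is the unique common source.

*hatar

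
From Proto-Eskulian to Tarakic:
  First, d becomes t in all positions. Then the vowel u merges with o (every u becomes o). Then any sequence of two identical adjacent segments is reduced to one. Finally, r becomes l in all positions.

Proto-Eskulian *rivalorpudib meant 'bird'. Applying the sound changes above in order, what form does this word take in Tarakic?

livalolpotib

Tarakic: start from *rivalorpudib.
  rule 1 (unconditioned shift): rivalorpudib → rivalorputib
  rule 2 (vowel merger): rivalorputib → rivalorpotib
  rule 3: no change — rivalorpotib
  rule 4 (unconditioned shift): rivalorpotib → livalolpotib
  ⇒ Tarakic livalolpotib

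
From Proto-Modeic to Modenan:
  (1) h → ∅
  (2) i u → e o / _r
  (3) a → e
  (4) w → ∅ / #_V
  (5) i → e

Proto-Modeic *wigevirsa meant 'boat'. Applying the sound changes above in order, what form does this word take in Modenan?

Modenan: start from *wigevirsa.
  rule 1: no change — wigevirsa
  rule 2 (pre-rhotic lowering): wigevirsa → wigeversa
  rule 3 (vowel merger): wigeversa → wigeverse
  rule 4 (glide loss): wigeverse → igeverse
  rule 5 (vowel merger): igeverse → egeverse
  ⇒ Modenan egeverse

egeverse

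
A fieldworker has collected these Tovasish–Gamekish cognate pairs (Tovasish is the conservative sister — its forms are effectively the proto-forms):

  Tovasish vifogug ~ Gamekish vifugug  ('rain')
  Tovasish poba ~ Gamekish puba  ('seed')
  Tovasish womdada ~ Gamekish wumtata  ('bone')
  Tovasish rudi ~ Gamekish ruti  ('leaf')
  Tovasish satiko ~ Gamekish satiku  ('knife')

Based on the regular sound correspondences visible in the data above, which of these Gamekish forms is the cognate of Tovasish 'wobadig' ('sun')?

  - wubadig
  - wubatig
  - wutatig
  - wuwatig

wubatig

poba ~ puba — Tovasish o corresponds to Gamekish u after a consonant, before a labial obstruent.
rudi ~ ruti — Tovasish d corresponds to Gamekish t between vowels (before a front vowel).
Applying these to Tovasish 'wobadig':
  wobadig → wubadig   (o→u after a consonant, before a labial obstruent)
  wubadig → wubatig   (d→t between vowels (before a front vowel))
So the Gamekish cognate is 'wubatig'.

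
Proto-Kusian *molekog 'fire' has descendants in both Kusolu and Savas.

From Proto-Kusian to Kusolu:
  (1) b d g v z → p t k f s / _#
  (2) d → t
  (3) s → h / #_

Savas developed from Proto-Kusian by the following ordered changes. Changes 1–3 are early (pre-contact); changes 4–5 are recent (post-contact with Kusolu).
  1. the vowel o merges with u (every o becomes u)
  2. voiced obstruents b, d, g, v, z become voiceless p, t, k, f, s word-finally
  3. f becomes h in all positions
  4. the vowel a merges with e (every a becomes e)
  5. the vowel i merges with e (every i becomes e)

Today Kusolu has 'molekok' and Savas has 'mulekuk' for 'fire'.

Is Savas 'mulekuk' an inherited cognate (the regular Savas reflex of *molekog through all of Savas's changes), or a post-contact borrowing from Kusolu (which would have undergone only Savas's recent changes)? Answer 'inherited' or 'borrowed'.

If inherited, *molekog would pass through all of Savas's changes:
Savas: *molekog > mulekug > mulekuk  (by vowel merger, final devoicing)
If borrowed from Kusolu 'molekok' after the early changes, it would undergo only the recent ones:
  rule 4 (vowel merger): no change (molekok)
  rule 5 (vowel merger): no change (molekok)
  ⇒ as a loan: molekok
Savas 'mulekuk' matches the inherited outcome exactly, so it is an inherited cognate, not a loan.

inherited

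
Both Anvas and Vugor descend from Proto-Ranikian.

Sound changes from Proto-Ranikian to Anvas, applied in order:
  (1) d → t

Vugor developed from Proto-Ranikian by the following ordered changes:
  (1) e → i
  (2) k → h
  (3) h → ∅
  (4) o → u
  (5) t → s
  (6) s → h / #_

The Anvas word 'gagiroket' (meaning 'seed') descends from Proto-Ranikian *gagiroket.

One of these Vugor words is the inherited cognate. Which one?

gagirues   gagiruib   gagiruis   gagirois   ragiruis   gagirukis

Vugor: *gagiroket > gagirokit > gagirohit > gagiroit > gagiruit > gagiruis  (by vowel merger, unconditioned shift, h-loss, vowel merger, unconditioned shift)
Only 'gagiruis' matches the regular Vugor development of *gagiroket.

gagiruis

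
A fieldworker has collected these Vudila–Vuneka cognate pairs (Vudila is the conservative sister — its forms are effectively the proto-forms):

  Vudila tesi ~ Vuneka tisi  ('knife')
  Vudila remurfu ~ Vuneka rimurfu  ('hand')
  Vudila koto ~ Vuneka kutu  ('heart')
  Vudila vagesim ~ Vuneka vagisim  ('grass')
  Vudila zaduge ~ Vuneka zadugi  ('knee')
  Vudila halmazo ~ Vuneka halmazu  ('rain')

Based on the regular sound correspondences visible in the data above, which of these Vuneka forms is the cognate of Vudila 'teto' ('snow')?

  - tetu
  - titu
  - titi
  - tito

tesi ~ tisi, vagesim ~ vagisim — Vudila e corresponds to Vuneka i after a consonant, before a consonant other than r, m, n, p, b, f, v.
koto ~ kutu, halmazo ~ halmazu — Vudila o corresponds to Vuneka u word-finally.
Applying these to Vudila 'teto':
  teto → tito   (e→i after a consonant, before a consonant other than r, m, n, p, b, f, v)
  tito → titu   (o→u word-finally)
So the Vuneka cognate is 'titu'.

titu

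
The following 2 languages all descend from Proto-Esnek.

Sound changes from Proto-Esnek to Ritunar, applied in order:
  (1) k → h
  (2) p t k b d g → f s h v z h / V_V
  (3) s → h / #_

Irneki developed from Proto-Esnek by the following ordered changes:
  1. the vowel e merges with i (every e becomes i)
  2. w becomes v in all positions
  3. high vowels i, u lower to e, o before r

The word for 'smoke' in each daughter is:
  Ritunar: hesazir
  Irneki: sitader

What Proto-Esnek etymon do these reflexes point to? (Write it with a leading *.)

Position 1: Ritunar has h, Irneki has s. Irneki preserves s here (none of its changes turn any other segment into s), so the proto-segment is *s.
Position 2: Ritunar has e, Irneki has i. Ritunar preserves e here (none of its changes turn any other segment into e), so the proto-segment is *e.
Position 3: Ritunar has s, Irneki has t. Irneki preserves t here (none of its changes turn any other segment into t), so the proto-segment is *t.
Continuing position by position gives *setadir; check it forward:
Ritunar: *setadir > sesazir > hesazir  (by intervocalic lenition, debuccalisation)
Irneki: start from *setadir.
  rule 1 (vowel merger): setadir → sitadir
  rule 2: no change — sitadir
  rule 3 (pre-rhotic lowering): sitadir → sitader
  ⇒ Irneki sitader
Only *setadir yields all of Ritunar hesazir, Irneki sitader.

*setadir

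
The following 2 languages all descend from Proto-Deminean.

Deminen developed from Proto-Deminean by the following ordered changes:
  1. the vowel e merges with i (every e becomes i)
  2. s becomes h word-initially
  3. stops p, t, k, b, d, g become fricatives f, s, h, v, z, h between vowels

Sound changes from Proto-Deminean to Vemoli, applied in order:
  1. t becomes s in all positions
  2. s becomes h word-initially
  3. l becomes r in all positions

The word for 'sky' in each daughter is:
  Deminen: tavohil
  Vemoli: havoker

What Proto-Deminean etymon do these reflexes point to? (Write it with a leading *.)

*tavokel

Position 1: Deminen has t, Vemoli has h. Deminen preserves t here (none of its changes turn any other segment into t), so the proto-segment is *t.
Position 7: Deminen has l, Vemoli has r. Deminen preserves l here (none of its changes turn any other segment into l), so the proto-segment is *l.
Position 6: Deminen has i, Vemoli has e. Vemoli preserves e here (none of its changes turn any other segment into e), so the proto-segment is *e.
This points to *tavokel. Verify forward in each daughter:
Deminen: *tavokel > tavokil > tavohil  (by vowel merger, intervocalic lenition)
Vemoli: *tavokel > savokel > havokel > havoker  (by unconditioned shift, debuccalisation, unconditioned shift)
*tavokel is the unique common source.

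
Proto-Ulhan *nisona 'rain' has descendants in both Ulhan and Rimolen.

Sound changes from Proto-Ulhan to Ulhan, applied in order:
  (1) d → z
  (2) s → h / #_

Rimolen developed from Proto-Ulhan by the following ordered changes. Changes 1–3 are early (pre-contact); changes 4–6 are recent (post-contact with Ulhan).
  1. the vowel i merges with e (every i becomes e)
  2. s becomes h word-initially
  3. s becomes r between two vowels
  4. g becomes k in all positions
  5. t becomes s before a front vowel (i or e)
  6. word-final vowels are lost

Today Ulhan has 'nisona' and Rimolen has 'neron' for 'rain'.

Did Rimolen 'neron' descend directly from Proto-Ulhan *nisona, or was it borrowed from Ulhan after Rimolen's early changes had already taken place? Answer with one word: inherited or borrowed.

inherited

If inherited, *nisona would pass through all of Rimolen's changes:
Rimolen: start from *nisona.
  rule 1 (vowel merger): nisona → nesona
  rule 2: no change — nesona
  rule 3 (rhotacism): nesona → nerona
  rule 4: no change — nerona
  rule 5: no change — nerona
  rule 6 (apocope): nerona → neron
  ⇒ Rimolen neron
If borrowed from Ulhan 'nisona' after the early changes, it would undergo only the recent ones:
  rule 4 (unconditioned shift): no change (nisona)
  rule 5 (palatalisation): no change (nisona)
  rule 6 (apocope): nisona → nison
  ⇒ as a loan: nison
Rimolen 'neron' matches the inherited outcome exactly, so it is an inherited cognate, not a loan.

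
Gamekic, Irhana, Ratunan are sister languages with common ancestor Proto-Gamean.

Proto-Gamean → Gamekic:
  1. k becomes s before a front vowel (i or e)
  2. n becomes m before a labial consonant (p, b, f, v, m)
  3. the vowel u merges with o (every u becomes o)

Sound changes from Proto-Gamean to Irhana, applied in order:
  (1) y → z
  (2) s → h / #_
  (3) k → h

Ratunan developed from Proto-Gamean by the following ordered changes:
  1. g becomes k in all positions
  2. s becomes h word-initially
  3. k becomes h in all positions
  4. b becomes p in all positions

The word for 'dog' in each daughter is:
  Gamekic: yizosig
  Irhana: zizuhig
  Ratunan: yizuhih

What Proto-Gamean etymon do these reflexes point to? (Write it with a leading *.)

Position 5: Gamekic has s, Irhana has h, Ratunan has h. Taking the neighbouring segments as reconstructed: Gamekic s could go back to *k or *s; Irhana h could go back to *k or *h; Ratunan h could go back to *k or *g or *h — the one source consistent with every daughter is *k.
Position 4: Gamekic has o, Irhana has u, Ratunan has u. Irhana preserves u here (none of its changes turn any other segment into u), so the proto-segment is *u.
Position 7: Gamekic has g, Irhana has g, Ratunan has h. Gamekic preserves g here (none of its changes turn any other segment into g), so the proto-segment is *g.
This points to *yizukig. Verify forward in each daughter:
Gamekic: start from *yizukig.
  rule 1 (palatalisation): yizukig → yizusig
  rule 2: no change — yizusig
  rule 3 (vowel merger): yizusig → yizosig
  ⇒ Gamekic yizosig
Irhana: start from *yizukig.
  rule 1 (unconditioned shift): yizukig → zizukig
  rule 2: no change — zizukig
  rule 3 (unconditioned shift): zizukig → zizuhig
  ⇒ Irhana zizuhig
Ratunan: *yizukig
  yizukig → yizukik   [unconditioned shift]
  yizukik (rule 2 does not apply)
  yizukik → yizuhih   [unconditioned shift]
  yizuhih (rule 4 does not apply)
  giving Ratunan yizuhih.
*yizukig is the unique common source.

*yizukig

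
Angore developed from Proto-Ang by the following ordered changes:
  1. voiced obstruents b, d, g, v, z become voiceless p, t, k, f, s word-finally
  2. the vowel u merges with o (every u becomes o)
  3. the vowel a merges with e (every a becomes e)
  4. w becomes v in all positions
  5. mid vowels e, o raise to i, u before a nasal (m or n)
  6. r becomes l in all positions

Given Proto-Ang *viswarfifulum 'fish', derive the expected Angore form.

visvelfifolum

Angore: *viswarfifulum
  viswarfifulum (rule 1 does not apply)
  viswarfifulum → viswarfifolom   [vowel merger]
  viswarfifolom → viswerfifolom   [vowel merger]
  viswerfifolom → visverfifolom   [unconditioned shift]
  visverfifolom → visverfifolum   [pre-nasal raising]
  visverfifolum → visvelfifolum   [unconditioned shift]
  giving Angore visvelfifolum.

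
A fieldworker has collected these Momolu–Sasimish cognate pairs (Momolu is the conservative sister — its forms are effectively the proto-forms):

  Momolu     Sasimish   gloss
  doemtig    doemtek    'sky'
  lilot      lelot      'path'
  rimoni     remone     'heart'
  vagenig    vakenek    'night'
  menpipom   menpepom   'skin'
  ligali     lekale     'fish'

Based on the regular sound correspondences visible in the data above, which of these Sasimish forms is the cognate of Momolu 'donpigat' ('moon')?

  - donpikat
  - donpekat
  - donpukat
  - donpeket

donpekat

doemtig ~ doemtek, lilot ~ lelot — Momolu i corresponds to Sasimish e after a consonant, before a consonant other than r, m, n, p, b, f, v.
ligali ~ lekale — Momolu g corresponds to Sasimish k between vowels (before a back vowel).
Applying these to Momolu 'donpigat':
  donpigat → donpegat   (i→e after a consonant, before a consonant other than r, m, n, p, b, f, v)
  donpegat → donpekat   (g→k between vowels (before a back vowel))
So the Sasimish cognate is 'donpekat'.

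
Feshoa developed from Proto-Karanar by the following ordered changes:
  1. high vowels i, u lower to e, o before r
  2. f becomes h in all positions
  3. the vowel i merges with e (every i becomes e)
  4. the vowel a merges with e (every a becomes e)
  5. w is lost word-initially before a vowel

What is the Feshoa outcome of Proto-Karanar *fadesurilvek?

Feshoa: *fadesurilvek
  fadesurilvek → fadesorilvek   [pre-rhotic lowering]
  fadesorilvek → hadesorilvek   [unconditioned shift]
  hadesorilvek → hadesorelvek   [vowel merger]
  hadesorelvek → hedesorelvek   [vowel merger]
  hedesorelvek (rule 5 does not apply)
  giving Feshoa hedesorelvek.

hedesorelvek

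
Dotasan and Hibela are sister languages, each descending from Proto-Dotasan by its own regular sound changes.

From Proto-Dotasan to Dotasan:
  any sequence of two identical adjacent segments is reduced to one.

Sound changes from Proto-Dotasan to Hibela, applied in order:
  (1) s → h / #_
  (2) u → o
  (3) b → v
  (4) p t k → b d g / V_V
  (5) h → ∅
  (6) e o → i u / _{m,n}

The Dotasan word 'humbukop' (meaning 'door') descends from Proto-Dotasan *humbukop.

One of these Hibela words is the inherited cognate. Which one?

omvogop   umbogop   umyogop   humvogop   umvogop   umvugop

umvogop

Hibela: *humbukop
  humbukop (rule 1 does not apply)
  humbukop → hombokop   [vowel merger]
  hombokop → homvokop   [unconditioned shift]
  homvokop → homvogop   [intervocalic voicing]
  homvogop → omvogop   [h-loss]
  omvogop → umvogop   [pre-nasal raising]
  giving Hibela umvogop.
Only 'umvogop' matches the regular Hibela development of *humbukop.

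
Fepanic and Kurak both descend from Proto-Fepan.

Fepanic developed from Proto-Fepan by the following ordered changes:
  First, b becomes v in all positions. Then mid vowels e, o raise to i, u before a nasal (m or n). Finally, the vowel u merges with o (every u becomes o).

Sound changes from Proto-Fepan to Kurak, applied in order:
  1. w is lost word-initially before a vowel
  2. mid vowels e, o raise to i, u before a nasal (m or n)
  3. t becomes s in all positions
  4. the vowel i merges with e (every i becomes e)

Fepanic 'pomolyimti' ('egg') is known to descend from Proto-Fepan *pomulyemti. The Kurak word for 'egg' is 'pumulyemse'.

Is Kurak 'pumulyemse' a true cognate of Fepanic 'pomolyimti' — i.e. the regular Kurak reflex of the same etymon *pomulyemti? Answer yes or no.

Derive the expected Kurak reflex of *pomulyemti:
Kurak: *pomulyemti
  pomulyemti (rule 1 does not apply)
  pomulyemti → pumulyimti   [pre-nasal raising]
  pumulyimti → pumulyimsi   [unconditioned shift]
  pumulyimsi → pumulyemse   [vowel merger]
  giving Kurak pumulyemse.
Kurak 'pumulyemse' matches the regular reflex exactly, so the pair is cognate.

yes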